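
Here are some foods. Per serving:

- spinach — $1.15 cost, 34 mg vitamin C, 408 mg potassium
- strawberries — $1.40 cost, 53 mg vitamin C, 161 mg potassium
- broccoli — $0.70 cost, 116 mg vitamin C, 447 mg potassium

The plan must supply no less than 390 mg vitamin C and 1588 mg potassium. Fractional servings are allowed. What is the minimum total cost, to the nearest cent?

A basic optimal solution has at most two foods positive. Try each food alone and each pair with both targets met exactly.
spinach only: max(390/34, 1588/408) = 11.47 servings → $13.19.
strawberries only: max(390/53, 1588/161) = 9.863 servings → $13.81.
broccoli only: max(390/116, 1588/447) = 3.553 servings → $2.49.
spinach + strawberries with both tight: 1.323 servings and 6.509 servings → $10.64.
spinach + broccoli with both tight: 0.3074 servings and 3.272 servings → $2.64.
strawberries + broccoli: intersection lies outside the first quadrant.
So the least-cost plan costs $2.49.

$2.49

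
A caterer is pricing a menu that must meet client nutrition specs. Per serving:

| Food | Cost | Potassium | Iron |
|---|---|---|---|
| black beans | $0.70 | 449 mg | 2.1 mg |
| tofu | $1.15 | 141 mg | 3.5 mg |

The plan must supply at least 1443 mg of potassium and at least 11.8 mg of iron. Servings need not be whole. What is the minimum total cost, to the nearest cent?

$3.90

The cheapest plan sits at a corner of the feasible region — with two constraints it uses at most two foods.
black beans only: max(1443/449, 11.8/2.1) = 5.619 servings → $3.93.
tofu only: max(1443/141, 11.8/3.5) = 10.23 servings → $11.77.
black beans + tofu with both tight: 2.655 servings and 1.778 servings → $3.90.
Cheapest feasible corner: $3.90.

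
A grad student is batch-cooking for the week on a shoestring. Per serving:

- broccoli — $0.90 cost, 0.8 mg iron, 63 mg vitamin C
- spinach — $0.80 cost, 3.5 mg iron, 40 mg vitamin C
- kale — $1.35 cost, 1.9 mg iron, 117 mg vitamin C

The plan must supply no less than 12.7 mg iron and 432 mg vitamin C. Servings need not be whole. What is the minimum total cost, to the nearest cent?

This is a tiny linear program; its minimum lies at a vertex of the feasible set. List the vertices and price them.
broccoli only: max(12.7/0.8, 432/63) = 15.88 servings → $14.29.
spinach only: max(12.7/3.5, 432/40) = 10.8 servings → $8.64.
kale only: max(12.7/1.9, 432/117) = 6.684 servings → $9.02.
broccoli + spinach with both tight: 5.326 servings and 2.411 servings → $6.72.
broccoli + kale: intersection lies outside the first quadrant.
spinach + kale with both tight: 1.994 servings and 3.01 servings → $5.66.
So the least-cost plan costs $5.66.

$5.66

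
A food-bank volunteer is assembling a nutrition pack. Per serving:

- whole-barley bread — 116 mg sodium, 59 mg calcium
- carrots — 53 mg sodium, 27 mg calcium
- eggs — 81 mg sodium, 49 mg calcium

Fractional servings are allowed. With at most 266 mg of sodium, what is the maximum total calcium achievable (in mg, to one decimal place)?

160.9 mg

Calcium per mg sodium: eggs 0.6049, carrots 0.5094, whole-barley bread 0.5086.
With no serving limits, spend the whole sodium allowance on eggs: 266 mg / 81 mg × 49 mg = 160.9 mg.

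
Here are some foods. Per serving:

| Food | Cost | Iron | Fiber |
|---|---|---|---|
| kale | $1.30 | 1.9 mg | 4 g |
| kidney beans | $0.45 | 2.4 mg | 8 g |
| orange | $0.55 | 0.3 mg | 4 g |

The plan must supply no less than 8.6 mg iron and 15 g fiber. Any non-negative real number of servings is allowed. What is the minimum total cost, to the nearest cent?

With two linear requirements the optimum uses one or two foods; enumerate the corners.
kale only: max(8.6/1.9, 15/4) = 4.526 servings → $5.88.
kidney beans only: max(8.6/2.4, 15/8) = 3.583 servings → $1.61.
orange only: max(8.6/0.3, 15/4) = 28.67 servings → $15.77.
kale + kidney beans with both targets exact would need a negative amount; discard.
kale + orange with both targets exact would need a negative amount; discard.
kidney beans + orange with both targets exact would need a negative amount; discard.
So the least-cost plan costs $1.61.

$1.61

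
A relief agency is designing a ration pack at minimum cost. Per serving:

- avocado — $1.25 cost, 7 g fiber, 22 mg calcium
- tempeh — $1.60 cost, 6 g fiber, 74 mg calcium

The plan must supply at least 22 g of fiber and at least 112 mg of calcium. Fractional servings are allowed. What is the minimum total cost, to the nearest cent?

$4.34

This is a tiny linear program; its minimum lies at a vertex of the feasible set. List the vertices and price them.
avocado only: max(22/7, 112/22) = 5.091 servings → $6.36.
tempeh only: max(22/6, 112/74) = 3.667 servings → $5.87.
avocado + tempeh with both tight: 2.477 servings and 0.7772 servings → $4.34.
Cheapest feasible corner: $4.34.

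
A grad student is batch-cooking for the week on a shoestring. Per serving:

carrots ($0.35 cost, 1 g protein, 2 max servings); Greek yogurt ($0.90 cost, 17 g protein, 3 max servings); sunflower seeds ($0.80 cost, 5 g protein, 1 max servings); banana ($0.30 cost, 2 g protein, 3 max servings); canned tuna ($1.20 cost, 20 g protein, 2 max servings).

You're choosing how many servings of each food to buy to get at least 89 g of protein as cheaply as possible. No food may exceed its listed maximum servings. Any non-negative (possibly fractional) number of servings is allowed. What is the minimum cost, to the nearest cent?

Cost per g of protein: Greek yogurt $0.0529, canned tuna $0.0600, banana $0.1500, sunflower seeds $0.1600, carrots $0.3500.
Take 3 servings of Greek yogurt: +51.0 g protein for $2.70 (total $2.70, still need 38.0 g).
Take 1.9 servings of canned tuna: +38.0 g protein for $2.28 (total $4.98, still need 0.0 g).
Greedy by cheapest-per-g is optimal for a single linear constraint, so the minimum cost is $4.98.

$4.98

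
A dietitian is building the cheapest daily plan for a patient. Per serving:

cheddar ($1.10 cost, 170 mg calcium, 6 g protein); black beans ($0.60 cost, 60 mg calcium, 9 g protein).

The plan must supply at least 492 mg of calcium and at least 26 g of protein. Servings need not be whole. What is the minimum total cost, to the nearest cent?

For a min-cost LP with two ≥-constraints, a basic feasible solution has at most two positive variables.
cheddar only: max(492/170, 26/6) = 4.333 servings → $4.77.
black beans only: max(492/60, 26/9) = 8.2 servings → $4.92.
cheddar + black beans with both tight: 2.451 servings and 1.255 servings → $3.45.
Cheapest feasible corner: $3.45.

$3.45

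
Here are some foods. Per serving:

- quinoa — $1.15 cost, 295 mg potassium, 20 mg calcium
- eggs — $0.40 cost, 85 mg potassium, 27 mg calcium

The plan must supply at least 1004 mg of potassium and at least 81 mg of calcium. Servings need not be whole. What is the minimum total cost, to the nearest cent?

This is a tiny linear program; its minimum lies at a vertex of the feasible set. List the vertices and price them.
quinoa only: max(1004/295, 81/20) = 4.05 servings → $4.66.
eggs only: max(1004/85, 81/27) = 11.81 servings → $4.72.
quinoa + eggs with both tight: 3.228 servings and 0.6089 servings → $3.96.
So the least-cost plan costs $3.96.

$3.96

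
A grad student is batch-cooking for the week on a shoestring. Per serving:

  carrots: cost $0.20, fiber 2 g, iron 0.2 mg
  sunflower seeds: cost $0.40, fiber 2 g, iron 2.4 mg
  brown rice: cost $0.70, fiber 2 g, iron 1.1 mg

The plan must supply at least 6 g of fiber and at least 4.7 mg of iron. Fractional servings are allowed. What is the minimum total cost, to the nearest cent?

Two binding constraints pin down two serving amounts, so the optimal mix uses at most two foods. The candidates are each food alone (scaled to the tighter of fiber/iron) and each pair with both constraints tight.
carrots only: max(6/2, 4.7/0.2) = 23.5 servings → $4.70.
sunflower seeds only: max(6/2, 4.7/2.4) = 3 servings → $1.20.
brown rice only: max(6/2, 4.7/1.1) = 4.273 servings → $2.99.
carrots + sunflower seeds with both tight: 1.136 servings and 1.864 servings → $0.97.
carrots + brown rice with both targets exact would need a negative amount; discard.
sunflower seeds + brown rice with both tight: 1.077 servings and 1.923 servings → $1.78.
Cheapest feasible corner: $0.97.

$0.97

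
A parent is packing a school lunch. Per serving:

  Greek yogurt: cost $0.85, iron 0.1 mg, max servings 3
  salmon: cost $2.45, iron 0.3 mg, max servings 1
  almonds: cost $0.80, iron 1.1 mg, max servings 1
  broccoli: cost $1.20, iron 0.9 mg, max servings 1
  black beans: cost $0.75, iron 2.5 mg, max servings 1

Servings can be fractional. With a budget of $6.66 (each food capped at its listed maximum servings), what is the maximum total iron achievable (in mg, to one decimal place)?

Iron per dollar: black beans 3.333, almonds 1.375, broccoli 0.75, salmon 0.1224, Greek yogurt 0.1176.
Take 1 serving of black beans: spends $0.75, +2.5 mg iron (running total 2.5 mg).
Take 1 serving of almonds: spends $0.80, +1.1 mg iron (running total 3.6 mg).
Take 1 serving of broccoli: spends $1.20, +0.9 mg iron (running total 4.5 mg).
Take 1 serving of salmon: spends $2.45, +0.3 mg iron (running total 4.8 mg).
Take 1.718 servings of Greek yogurt: spends $1.46, +0.2 mg iron (running total 5.0 mg).
Filling greedily by iron-per-dollar is optimal for one linear limit, giving 5.0 mg.

5.0 mg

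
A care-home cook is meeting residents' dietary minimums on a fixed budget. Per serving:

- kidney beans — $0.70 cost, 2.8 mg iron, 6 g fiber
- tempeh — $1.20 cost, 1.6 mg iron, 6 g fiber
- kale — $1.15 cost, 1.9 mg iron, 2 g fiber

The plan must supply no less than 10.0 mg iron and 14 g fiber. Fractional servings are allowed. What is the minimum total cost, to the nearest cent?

Check every corner: each single food scaled to meet both minima, and each pair solved so both constraints bind.
kidney beans only: max(10.0/2.8, 14/6) = 3.571 servings → $2.50.
tempeh only: max(10.0/1.6, 14/6) = 6.25 servings → $7.50.
kale only: max(10.0/1.9, 14/2) = 7 servings → $8.05.
kidney beans + tempeh with both targets exact would need a negative amount; discard.
kidney beans + kale with both tight: 1.138 servings and 3.586 servings → $4.92.
tempeh + kale with both tight: 0.8049 servings and 4.585 servings → $6.24.
Cheapest feasible corner: $2.50.

$2.50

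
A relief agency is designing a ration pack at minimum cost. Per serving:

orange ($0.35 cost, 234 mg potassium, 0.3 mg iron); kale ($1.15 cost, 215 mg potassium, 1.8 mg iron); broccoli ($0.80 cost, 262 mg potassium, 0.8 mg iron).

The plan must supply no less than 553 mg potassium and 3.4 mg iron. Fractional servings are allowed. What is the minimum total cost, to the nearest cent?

Check every corner: each single food scaled to meet both minima, and each pair solved so both constraints bind.
orange only: max(553/234, 3.4/0.3) = 11.33 servings → $3.97.
kale only: max(553/215, 3.4/1.8) = 2.572 servings → $2.96.
broccoli only: max(553/262, 3.4/0.8) = 4.25 servings → $3.40.
orange + kale with both tight: 0.7412 servings and 1.765 servings → $2.29.
orange + broccoli: the both-tight solution has a negative serving — not a feasible corner.
kale + broccoli with both tight: 1.497 servings and 0.8825 servings → $2.43.
The minimum over all feasible corners is $2.29.

$2.29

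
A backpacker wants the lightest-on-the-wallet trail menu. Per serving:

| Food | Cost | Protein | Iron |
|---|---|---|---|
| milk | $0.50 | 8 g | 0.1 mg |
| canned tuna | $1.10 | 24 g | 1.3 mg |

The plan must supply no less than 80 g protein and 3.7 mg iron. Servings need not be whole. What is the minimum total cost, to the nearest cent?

$3.67

An LP optimum is at a vertex; with two nutrient constraints at most two foods are used. Check each candidate.
milk only: max(80/8, 3.7/0.1) = 37 servings → $18.50.
canned tuna only: max(80/24, 3.7/1.3) = 3.333 servings → $3.67.
milk + canned tuna with both tight: 1.9 servings and 2.7 servings → $3.92.
The minimum over all feasible corners is $3.67.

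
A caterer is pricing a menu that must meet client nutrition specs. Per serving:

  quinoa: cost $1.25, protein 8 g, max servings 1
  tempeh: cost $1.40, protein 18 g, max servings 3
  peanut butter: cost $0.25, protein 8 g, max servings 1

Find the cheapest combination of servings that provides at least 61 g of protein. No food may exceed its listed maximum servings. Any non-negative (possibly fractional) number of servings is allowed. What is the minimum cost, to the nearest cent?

Cost per g of protein: peanut butter $0.0312, tempeh $0.0778, quinoa $0.1562.
Take 1 serving of peanut butter: +8.0 g protein for $0.25 (total $0.25, still need 53.0 g).
Take 2.944 servings of tempeh: +53.0 g protein for $4.12 (total $4.37, still need 0.0 g).
Greedy by cheapest-per-g is optimal for a single linear constraint, so the minimum cost is $4.37.

$4.37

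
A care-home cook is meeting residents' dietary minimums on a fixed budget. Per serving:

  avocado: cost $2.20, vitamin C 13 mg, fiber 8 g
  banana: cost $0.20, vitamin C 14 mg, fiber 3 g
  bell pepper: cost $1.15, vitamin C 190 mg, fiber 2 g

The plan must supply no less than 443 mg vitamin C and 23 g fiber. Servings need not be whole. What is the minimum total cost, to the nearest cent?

The cheapest plan sits at a corner of the feasible region — with two constraints it uses at most two foods.
avocado only: max(443/13, 23/8) = 34.08 servings → $74.97.
banana only: max(443/14, 23/3) = 31.64 servings → $6.33.
bell pepper only: max(443/190, 23/2) = 11.5 servings → $13.22.
avocado + banana: intersection lies outside the first quadrant.
avocado + bell pepper with both tight: 2.332 servings and 2.172 servings → $7.63.
banana + bell pepper with both tight: 6.428 servings and 1.858 servings → $3.42.
The minimum over all feasible corners is $3.42.

$3.42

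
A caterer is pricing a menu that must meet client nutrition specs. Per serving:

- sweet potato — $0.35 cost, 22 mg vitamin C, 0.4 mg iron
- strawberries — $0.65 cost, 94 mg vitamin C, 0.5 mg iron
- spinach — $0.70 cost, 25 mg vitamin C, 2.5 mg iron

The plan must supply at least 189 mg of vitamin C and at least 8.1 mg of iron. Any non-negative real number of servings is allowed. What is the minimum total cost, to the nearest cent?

$2.89

A basic optimal solution has at most two foods positive. Try each food alone and each pair with both targets met exactly.
sweet potato only: max(189/22, 8.1/0.4) = 20.25 servings → $7.09.
strawberries only: max(189/94, 8.1/0.5) = 16.2 servings → $10.53.
spinach only: max(189/25, 8.1/2.5) = 7.56 servings → $5.29.
sweet potato + strawberries: intersection lies outside the first quadrant.
sweet potato + spinach with both tight: 6 servings and 2.28 servings → $3.70.
strawberries + spinach with both tight: 1.213 servings and 2.997 servings → $2.89.
So the least-cost plan costs $2.89.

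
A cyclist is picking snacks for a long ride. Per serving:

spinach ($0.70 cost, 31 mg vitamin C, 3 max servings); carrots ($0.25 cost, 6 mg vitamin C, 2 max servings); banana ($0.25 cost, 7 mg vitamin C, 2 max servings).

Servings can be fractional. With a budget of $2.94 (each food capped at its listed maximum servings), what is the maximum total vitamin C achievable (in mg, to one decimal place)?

Vitamin C per dollar: spinach 44.29, banana 28, carrots 24.
Take 3 servings of spinach: spends $2.10, +93.0 mg vitamin C (running total 93.0 mg).
Take 2 servings of banana: spends $0.50, +14.0 mg vitamin C (running total 107.0 mg).
Take 1.36 servings of carrots: spends $0.34, +8.2 mg vitamin C (running total 115.2 mg).
Filling greedily by vitamin C-per-dollar is optimal for one linear limit, giving 115.2 mg.

115.2 mg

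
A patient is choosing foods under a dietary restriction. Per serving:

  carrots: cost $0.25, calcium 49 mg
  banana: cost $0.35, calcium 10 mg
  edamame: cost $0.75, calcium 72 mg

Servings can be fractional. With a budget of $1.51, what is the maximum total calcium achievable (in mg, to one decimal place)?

Calcium per dollar: carrots 196, edamame 96, banana 28.57.
With no serving limits, spend the whole cost allowance on carrots: $1.51 / $0.25 × 49 mg = 296.0 mg.

296.0 mg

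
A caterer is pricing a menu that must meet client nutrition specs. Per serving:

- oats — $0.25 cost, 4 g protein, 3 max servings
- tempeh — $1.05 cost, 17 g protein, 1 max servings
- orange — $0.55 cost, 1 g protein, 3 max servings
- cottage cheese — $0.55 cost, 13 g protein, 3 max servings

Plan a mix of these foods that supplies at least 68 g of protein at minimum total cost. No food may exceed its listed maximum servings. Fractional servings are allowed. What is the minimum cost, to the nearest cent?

$3.45

Cost per g of protein: cottage cheese $0.0423, tempeh $0.0618, oats $0.0625, orange $0.5500.
Take 3 servings of cottage cheese: +39.0 g protein for $1.65 (total $1.65, still need 29.0 g).
Take 1 serving of tempeh: +17.0 g protein for $1.05 (total $2.70, still need 12.0 g).
Take 3 servings of oats: +12.0 g protein for $0.75 (total $3.45, still need 0.0 g).
Greedy by cheapest-per-g is optimal for a single linear constraint, so the minimum cost is $3.45.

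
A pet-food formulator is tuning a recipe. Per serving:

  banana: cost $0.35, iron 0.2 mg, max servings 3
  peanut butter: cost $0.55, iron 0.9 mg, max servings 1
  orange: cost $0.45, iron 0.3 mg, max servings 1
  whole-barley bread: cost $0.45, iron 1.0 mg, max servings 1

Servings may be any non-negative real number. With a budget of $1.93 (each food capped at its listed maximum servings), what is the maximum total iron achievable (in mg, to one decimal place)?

2.5 mg

Iron per dollar: whole-barley bread 2.222, peanut butter 1.636, orange 0.6667, banana 0.5714.
Take 1 serving of whole-barley bread: spends $0.45, +1.0 mg iron (running total 1.0 mg).
Take 1 serving of peanut butter: spends $0.55, +0.9 mg iron (running total 1.9 mg).
Take 1 serving of orange: spends $0.45, +0.3 mg iron (running total 2.2 mg).
Take 1.371 servings of banana: spends $0.48, +0.3 mg iron (running total 2.5 mg).
Filling greedily by iron-per-dollar is optimal for one linear limit, giving 2.5 mg.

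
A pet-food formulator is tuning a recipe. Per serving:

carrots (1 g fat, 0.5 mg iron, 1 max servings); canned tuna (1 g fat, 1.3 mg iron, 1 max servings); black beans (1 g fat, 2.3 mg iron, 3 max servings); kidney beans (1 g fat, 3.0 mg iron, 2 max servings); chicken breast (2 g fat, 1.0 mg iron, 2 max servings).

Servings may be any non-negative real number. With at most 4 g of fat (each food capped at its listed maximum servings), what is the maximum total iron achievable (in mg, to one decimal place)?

Iron per g fat: kidney beans 3, black beans 2.3, canned tuna 1.3, carrots 0.5, chicken breast 0.5.
Take 2 servings of kidney beans: uses 2 g fat, +6.0 mg iron (running total 6.0 mg).
Take 2 servings of black beans: uses 2 g fat, +4.6 mg iron (running total 10.6 mg).
Greedy by best ratio exhausts the fat allowance optimally: 10.6 mg.

10.6 mg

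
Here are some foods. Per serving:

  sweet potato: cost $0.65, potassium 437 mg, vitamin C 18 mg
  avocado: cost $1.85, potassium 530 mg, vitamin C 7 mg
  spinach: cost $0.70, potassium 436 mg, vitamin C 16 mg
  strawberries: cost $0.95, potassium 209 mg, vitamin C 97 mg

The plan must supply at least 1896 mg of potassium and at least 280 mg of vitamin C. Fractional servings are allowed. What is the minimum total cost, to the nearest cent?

sweet potato only: max(1896/437, 280/18) = 15.56 servings → $10.11.
avocado only: max(1896/530, 280/7) = 40 servings → $74.00.
spinach only: max(1896/436, 280/16) = 17.5 servings → $12.25.
strawberries only: max(1896/209, 280/97) = 9.072 servings → $8.62.
sweet potato + avocado with both targets exact would need a negative amount; discard.
sweet potato + spinach: intersection lies outside the first quadrant.
sweet potato + strawberries with both tight: 3.246 servings and 2.284 servings → $4.28.
avocado + spinach: the both-tight solution has a negative serving — not a feasible corner.
avocado + strawberries with both tight: 2.511 servings and 2.705 servings → $7.21.
spinach + strawberries with both tight: 3.219 servings and 2.356 servings → $4.49.
The minimum over all feasible corners is $4.28.

$4.28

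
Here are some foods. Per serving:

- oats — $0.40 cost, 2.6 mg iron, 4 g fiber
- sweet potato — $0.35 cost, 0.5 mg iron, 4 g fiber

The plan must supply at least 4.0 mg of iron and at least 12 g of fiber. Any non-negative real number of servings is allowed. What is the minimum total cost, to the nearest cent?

Two binding constraints pin down two serving amounts, so the optimal mix uses at most two foods. The candidates are each food alone (scaled to the tighter of iron/fiber) and each pair with both constraints tight.
oats only: max(4.0/2.6, 12/4) = 3 servings → $1.20.
sweet potato only: max(4.0/0.5, 12/4) = 8 servings → $2.80.
oats + sweet potato with both tight: 1.19 servings and 1.81 servings → $1.11.
Cheapest feasible corner: $1.11.

$1.11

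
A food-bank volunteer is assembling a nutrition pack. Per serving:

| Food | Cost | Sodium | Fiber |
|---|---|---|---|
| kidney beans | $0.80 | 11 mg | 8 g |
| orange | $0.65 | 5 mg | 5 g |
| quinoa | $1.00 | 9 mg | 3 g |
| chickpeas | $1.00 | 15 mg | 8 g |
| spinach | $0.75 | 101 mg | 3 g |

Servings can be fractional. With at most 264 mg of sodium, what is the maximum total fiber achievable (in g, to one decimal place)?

Fiber per mg sodium: orange 1, kidney beans 0.7273, chickpeas 0.5333, quinoa 0.3333, spinach 0.0297.
With no serving limits, spend the whole sodium allowance on orange: 264 mg / 5 mg × 5 g = 264.0 g.

264.0 g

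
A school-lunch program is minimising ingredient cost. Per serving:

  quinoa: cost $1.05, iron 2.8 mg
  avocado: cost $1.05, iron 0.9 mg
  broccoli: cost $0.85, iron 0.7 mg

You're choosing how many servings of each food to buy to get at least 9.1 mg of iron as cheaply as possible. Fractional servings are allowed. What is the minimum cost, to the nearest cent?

Cost per mg of iron: quinoa $0.3750, avocado $1.1667, broccoli $1.2143.
With no serving limits, use only quinoa: 9.1 mg / 2.8 mg = 3.25 servings × $1.05 = $3.41.

$3.41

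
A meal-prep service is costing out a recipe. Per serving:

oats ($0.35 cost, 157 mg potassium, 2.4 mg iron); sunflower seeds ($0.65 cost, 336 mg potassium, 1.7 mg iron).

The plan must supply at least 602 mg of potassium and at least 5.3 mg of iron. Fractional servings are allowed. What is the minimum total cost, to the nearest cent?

$1.23

For a min-cost LP with two ≥-constraints, a basic feasible solution has at most two positive variables.
oats only: max(602/157, 5.3/2.4) = 3.834 servings → $1.34.
sunflower seeds only: max(602/336, 5.3/1.7) = 3.118 servings → $2.03.
oats + sunflower seeds with both tight: 1.404 servings and 1.136 servings → $1.23.
Cheapest feasible corner: $1.23.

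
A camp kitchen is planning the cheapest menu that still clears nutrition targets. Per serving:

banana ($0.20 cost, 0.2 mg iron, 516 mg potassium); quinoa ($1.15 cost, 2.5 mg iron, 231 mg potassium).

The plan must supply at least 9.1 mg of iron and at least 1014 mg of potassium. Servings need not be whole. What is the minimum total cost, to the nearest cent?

The cheapest plan sits at a corner of the feasible region — with two constraints it uses at most two foods.
banana only: max(9.1/0.2, 1014/516) = 45.5 servings → $9.10.
quinoa only: max(9.1/2.5, 1014/231) = 4.39 servings → $5.05.
banana + quinoa with both tight: 0.348 servings and 3.612 servings → $4.22.
Cheapest feasible corner: $4.22.

$4.22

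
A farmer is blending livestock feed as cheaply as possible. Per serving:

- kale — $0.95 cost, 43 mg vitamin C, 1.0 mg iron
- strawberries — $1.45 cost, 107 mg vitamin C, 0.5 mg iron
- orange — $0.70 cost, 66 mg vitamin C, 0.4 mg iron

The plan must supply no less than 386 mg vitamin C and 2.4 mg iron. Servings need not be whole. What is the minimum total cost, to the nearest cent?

Check every corner: each single food scaled to meet both minima, and each pair solved so both constraints bind.
kale only: max(386/43, 2.4/1.0) = 8.977 servings → $8.53.
strawberries only: max(386/107, 2.4/0.5) = 4.8 servings → $6.96.
orange only: max(386/66, 2.4/0.4) = 6 servings → $4.20.
kale + strawberries with both tight: 0.7462 servings and 3.308 servings → $5.50.
kale + orange with both tight: 0.08197 servings and 5.795 servings → $4.13.
strawberries + orange: the both-tight solution has a negative serving — not a feasible corner.
So the least-cost plan costs $4.13.

$4.13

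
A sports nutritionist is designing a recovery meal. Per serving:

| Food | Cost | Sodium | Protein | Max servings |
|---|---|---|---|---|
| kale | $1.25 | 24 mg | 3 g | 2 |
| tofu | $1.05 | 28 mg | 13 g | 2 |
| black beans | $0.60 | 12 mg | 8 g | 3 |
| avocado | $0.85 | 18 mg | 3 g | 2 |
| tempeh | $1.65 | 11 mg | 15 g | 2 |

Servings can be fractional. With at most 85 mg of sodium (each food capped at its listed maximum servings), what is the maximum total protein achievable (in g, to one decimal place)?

66.5 g

Protein per mg sodium: tempeh 1.364, black beans 0.6667, tofu 0.4643, avocado 0.1667, kale 0.125.
Take 2 servings of tempeh: uses 22 mg sodium, +30.0 g protein (running total 30.0 g).
Take 3 servings of black beans: uses 36 mg sodium, +24.0 g protein (running total 54.0 g).
Take 0.9643 servings of tofu: uses 27 mg sodium, +12.5 g protein (running total 66.5 g).
Greedy by best ratio exhausts the sodium allowance optimally: 66.5 g.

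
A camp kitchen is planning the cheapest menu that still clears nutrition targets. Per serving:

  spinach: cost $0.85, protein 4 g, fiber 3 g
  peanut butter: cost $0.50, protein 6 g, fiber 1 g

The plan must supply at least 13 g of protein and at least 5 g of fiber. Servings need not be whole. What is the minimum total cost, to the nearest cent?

Two binding constraints pin down two serving amounts, so the optimal mix uses at most two foods. The candidates are each food alone (scaled to the tighter of protein/fiber) and each pair with both constraints tight.
spinach only: max(13/4, 5/3) = 3.25 servings → $2.76.
peanut butter only: max(13/6, 5/1) = 5 servings → $2.50.
spinach + peanut butter with both tight: 1.214 servings and 1.357 servings → $1.71.
So the least-cost plan costs $1.71.

$1.71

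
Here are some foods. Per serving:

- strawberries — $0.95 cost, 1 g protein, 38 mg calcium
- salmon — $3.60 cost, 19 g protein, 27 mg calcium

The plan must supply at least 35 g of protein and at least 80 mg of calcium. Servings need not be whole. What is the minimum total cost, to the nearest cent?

$7.26

Minimising a linear cost over {protein ≥ 35, calcium ≥ 80, servings ≥ 0} — the optimum is at a vertex, using one or two foods.
strawberries only: max(35/1, 80/38) = 35 servings → $33.25.
salmon only: max(35/19, 80/27) = 2.963 servings → $10.67.
strawberries + salmon with both tight: 0.8273 servings and 1.799 servings → $7.26.
Cheapest feasible corner: $7.26.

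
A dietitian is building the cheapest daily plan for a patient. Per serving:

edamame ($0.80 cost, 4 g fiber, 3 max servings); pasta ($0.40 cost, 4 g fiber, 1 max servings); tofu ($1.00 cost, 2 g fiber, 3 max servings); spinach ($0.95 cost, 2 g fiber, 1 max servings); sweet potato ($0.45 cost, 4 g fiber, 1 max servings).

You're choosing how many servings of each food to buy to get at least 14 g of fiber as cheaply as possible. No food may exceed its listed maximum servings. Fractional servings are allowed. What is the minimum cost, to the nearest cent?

$2.05

Cost per g of fiber: pasta $0.1000, sweet potato $0.1125, edamame $0.2000, spinach $0.4750, tofu $0.5000.
Take 1 serving of pasta: +4.0 g fiber for $0.40 (total $0.40, still need 10.0 g).
Take 1 serving of sweet potato: +4.0 g fiber for $0.45 (total $0.85, still need 6.0 g).
Take 1.5 servings of edamame: +6.0 g fiber for $1.20 (total $2.05, still need 0.0 g).
Filling from the cheapest source first is optimal under one linear minimum: $2.05.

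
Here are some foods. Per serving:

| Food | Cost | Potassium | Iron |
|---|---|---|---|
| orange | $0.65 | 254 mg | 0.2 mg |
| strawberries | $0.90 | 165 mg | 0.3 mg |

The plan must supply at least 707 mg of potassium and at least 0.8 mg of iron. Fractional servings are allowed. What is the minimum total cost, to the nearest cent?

Minimising a linear cost over {potassium ≥ 707, iron ≥ 0.8, servings ≥ 0} — the optimum is at a vertex, using one or two foods.
orange only: max(707/254, 0.8/0.2) = 4 servings → $2.60.
strawberries only: max(707/165, 0.8/0.3) = 4.285 servings → $3.86.
orange + strawberries with both tight: 1.854 servings and 1.431 servings → $2.49.
Cheapest feasible corner: $2.49.

$2.49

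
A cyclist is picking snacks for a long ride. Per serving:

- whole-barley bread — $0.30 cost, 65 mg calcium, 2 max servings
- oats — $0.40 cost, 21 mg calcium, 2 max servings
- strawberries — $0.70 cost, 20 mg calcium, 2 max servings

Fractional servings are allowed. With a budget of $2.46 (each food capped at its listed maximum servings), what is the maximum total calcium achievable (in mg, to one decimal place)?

202.3 mg

Calcium per dollar: whole-barley bread 216.7, oats 52.5, strawberries 28.57.
Take 2 servings of whole-barley bread: spends $0.60, +130.0 mg calcium (running total 130.0 mg).
Take 2 servings of oats: spends $0.80, +42.0 mg calcium (running total 172.0 mg).
Take 1.514 servings of strawberries: spends $1.06, +30.3 mg calcium (running total 202.3 mg).
Greedy by best ratio exhausts the cost allowance optimally: 202.3 mg.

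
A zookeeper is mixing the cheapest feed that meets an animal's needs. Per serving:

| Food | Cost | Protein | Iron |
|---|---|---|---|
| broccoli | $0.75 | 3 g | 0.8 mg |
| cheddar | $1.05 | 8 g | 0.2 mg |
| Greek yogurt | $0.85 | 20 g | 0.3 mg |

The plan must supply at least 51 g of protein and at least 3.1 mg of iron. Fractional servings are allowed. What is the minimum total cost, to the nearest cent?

$4.09

Check every corner: each single food scaled to meet both minima, and each pair solved so both constraints bind.
broccoli only: max(51/3, 3.1/0.8) = 17 servings → $12.75.
cheddar only: max(51/8, 3.1/0.2) = 15.5 servings → $16.27.
Greek yogurt only: max(51/20, 3.1/0.3) = 10.33 servings → $8.78.
broccoli + cheddar with both tight: 2.517 servings and 5.431 servings → $7.59.
broccoli + Greek yogurt with both tight: 3.093 servings and 2.086 servings → $4.09.
cheddar + Greek yogurt with both targets exact would need a negative amount; discard.
The minimum over all feasible corners is $4.09.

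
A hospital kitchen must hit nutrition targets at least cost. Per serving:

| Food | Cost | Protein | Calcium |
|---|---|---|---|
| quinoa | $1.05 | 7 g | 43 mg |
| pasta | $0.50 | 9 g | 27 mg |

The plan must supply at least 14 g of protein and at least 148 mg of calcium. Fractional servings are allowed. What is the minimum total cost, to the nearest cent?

$2.74

This is a tiny linear program; its minimum lies at a vertex of the feasible set. List the vertices and price them.
quinoa only: max(14/7, 148/43) = 3.442 servings → $3.61.
pasta only: max(14/9, 148/27) = 5.481 servings → $2.74.
quinoa + pasta: intersection lies outside the first quadrant.
So the least-cost plan costs $2.74.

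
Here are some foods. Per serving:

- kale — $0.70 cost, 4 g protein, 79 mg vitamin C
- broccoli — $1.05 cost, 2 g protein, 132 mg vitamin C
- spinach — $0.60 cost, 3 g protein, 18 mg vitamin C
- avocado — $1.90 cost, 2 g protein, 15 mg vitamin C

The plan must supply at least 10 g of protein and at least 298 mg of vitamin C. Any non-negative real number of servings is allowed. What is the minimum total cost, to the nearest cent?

$2.51

This is a tiny linear program; its minimum lies at a vertex of the feasible set. List the vertices and price them.
kale only: max(10/4, 298/79) = 3.772 servings → $2.64.
broccoli only: max(10/2, 298/132) = 5 servings → $5.25.
spinach only: max(10/3, 298/18) = 16.56 servings → $9.93.
avocado only: max(10/2, 298/15) = 19.87 servings → $37.75.
kale + broccoli with both tight: 1.957 servings and 1.086 servings → $2.51.
kale + spinach: intersection lies outside the first quadrant.
kale + avocado: intersection lies outside the first quadrant.
broccoli + spinach with both tight: 1.983 servings and 2.011 servings → $3.29.
broccoli + avocado with both tight: 1.906 servings and 3.094 servings → $7.88.
spinach + avocado: the both-tight solution has a negative serving — not a feasible corner.
So the least-cost plan costs $2.51.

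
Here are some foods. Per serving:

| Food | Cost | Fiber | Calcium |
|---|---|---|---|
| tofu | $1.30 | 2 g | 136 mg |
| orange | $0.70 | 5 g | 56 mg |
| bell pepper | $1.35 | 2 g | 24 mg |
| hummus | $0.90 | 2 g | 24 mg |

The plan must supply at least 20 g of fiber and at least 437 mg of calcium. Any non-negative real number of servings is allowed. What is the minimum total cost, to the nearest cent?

Compare the cost at each extreme point of the feasible region.
tofu only: max(20/2, 437/136) = 10 servings → $13.00.
orange only: max(20/5, 437/56) = 7.804 servings → $5.46.
bell pepper only: max(20/2, 437/24) = 18.21 servings → $24.58.
hummus only: max(20/2, 437/24) = 18.21 servings → $16.39.
tofu + orange with both tight: 1.875 servings and 3.25 servings → $4.71.
tofu + bell pepper with both tight: 1.759 servings and 8.241 servings → $13.41.
tofu + hummus with both tight: 1.759 servings and 8.241 servings → $9.70.
orange + bell pepper: intersection lies outside the first quadrant.
orange + hummus: intersection lies outside the first quadrant.
bell pepper + hummus (both tight): parallel constraints — no distinct corner.
So the least-cost plan costs $4.71.

$4.71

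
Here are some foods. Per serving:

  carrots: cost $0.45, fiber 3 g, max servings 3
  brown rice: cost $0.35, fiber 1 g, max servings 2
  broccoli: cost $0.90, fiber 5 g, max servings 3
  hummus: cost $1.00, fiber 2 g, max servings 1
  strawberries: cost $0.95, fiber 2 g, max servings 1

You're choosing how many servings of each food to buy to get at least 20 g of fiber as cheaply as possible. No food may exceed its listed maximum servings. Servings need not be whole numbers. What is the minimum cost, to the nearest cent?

$3.33

Cost per g of fiber: carrots $0.1500, broccoli $0.1800, brown rice $0.3500, strawberries $0.4750, hummus $0.5000.
Take 3 servings of carrots: +9.0 g fiber for $1.35 (total $1.35, still need 11.0 g).
Take 2.2 servings of broccoli: +11.0 g fiber for $1.98 (total $3.33, still need 0.0 g).
Filling from the cheapest source first is optimal under one linear minimum: $3.33.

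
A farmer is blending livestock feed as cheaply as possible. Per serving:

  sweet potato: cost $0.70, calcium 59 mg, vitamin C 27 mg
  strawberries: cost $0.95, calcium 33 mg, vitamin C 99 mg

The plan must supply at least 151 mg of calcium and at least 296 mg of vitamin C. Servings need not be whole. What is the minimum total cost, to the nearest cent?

$3.30

With two linear requirements the optimum uses one or two foods; enumerate the corners.
sweet potato only: max(151/59, 296/27) = 10.96 servings → $7.67.
strawberries only: max(151/33, 296/99) = 4.576 servings → $4.35.
sweet potato + strawberries with both tight: 1.047 servings and 2.704 servings → $3.30.
The minimum over all feasible corners is $3.30.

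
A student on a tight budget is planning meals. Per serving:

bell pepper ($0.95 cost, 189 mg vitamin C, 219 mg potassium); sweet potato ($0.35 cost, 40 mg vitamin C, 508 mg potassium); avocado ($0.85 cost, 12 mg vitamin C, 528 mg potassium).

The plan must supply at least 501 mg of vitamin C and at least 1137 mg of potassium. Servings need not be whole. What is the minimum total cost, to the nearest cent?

$2.70

Compare the cost at each extreme point of the feasible region.
bell pepper only: max(501/189, 1137/219) = 5.192 servings → $4.93.
sweet potato only: max(501/40, 1137/508) = 12.53 servings → $4.38.
avocado only: max(501/12, 1137/528) = 41.75 servings → $35.49.
bell pepper + sweet potato with both tight: 2.396 servings and 1.205 servings → $2.70.
bell pepper + avocado with both tight: 2.582 servings and 1.082 servings → $3.37.
sweet potato + avocado: intersection lies outside the first quadrant.
So the least-cost plan costs $2.70.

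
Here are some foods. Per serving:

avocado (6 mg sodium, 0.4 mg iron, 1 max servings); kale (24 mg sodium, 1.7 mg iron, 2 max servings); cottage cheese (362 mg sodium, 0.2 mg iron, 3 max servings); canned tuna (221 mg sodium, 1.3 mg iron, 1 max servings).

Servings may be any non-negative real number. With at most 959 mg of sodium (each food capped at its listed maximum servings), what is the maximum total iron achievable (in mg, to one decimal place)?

5.5 mg

Iron per mg sodium: kale 0.07083, avocado 0.06667, canned tuna 0.005882, cottage cheese 0.0005525.
Take 2 servings of kale: uses 48 mg sodium, +3.4 mg iron (running total 3.4 mg).
Take 1 serving of avocado: uses 6 mg sodium, +0.4 mg iron (running total 3.8 mg).
Take 1 serving of canned tuna: uses 221 mg sodium, +1.3 mg iron (running total 5.1 mg).
Take 1.89 servings of cottage cheese: uses 684 mg sodium, +0.4 mg iron (running total 5.5 mg).
Filling greedily by iron-per-mg sodium is optimal for one linear limit, giving 5.5 mg.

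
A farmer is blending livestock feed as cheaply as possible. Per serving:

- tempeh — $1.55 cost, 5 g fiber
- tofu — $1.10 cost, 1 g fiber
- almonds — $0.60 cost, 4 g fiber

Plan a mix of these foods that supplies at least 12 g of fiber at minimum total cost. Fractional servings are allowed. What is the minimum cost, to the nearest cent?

Cost per g of fiber: almonds $0.1500, tempeh $0.3100, tofu $1.1000.
With no serving limits, use only almonds: 12 g / 4 g = 3 servings × $0.60 = $1.80.

$1.80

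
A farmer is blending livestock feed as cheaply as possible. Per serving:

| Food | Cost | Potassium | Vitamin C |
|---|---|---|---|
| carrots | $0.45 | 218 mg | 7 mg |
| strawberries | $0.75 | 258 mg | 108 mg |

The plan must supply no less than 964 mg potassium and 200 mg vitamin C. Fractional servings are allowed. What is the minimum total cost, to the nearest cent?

$2.36

For a min-cost LP with two ≥-constraints, a basic feasible solution has at most two positive variables.
carrots only: max(964/218, 200/7) = 28.57 servings → $12.86.
strawberries only: max(964/258, 200/108) = 3.736 servings → $2.80.
carrots + strawberries with both tight: 2.416 servings and 1.695 servings → $2.36.
The minimum over all feasible corners is $2.36.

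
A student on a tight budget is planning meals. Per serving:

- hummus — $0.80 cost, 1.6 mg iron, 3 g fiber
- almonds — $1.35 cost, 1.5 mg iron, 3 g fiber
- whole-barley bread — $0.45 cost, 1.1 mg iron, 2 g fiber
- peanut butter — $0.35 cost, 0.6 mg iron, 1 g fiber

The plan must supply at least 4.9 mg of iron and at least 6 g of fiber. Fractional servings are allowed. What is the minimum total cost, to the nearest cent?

$2.00

At the optimum either one food covers both requirements or two foods hit both targets exactly; no other combination can be cheaper.
hummus only: max(4.9/1.6, 6/3) = 3.062 servings → $2.45.
almonds only: max(4.9/1.5, 6/3) = 3.267 servings → $4.41.
whole-barley bread only: max(4.9/1.1, 6/2) = 4.455 servings → $2.00.
peanut butter only: max(4.9/0.6, 6/1) = 8.167 servings → $2.86.
hummus + almonds: intersection lies outside the first quadrant.
hummus + whole-barley bread: the both-tight solution has a negative serving — not a feasible corner.
hummus + peanut butter with both targets exact would need a negative amount; discard.
almonds + whole-barley bread: intersection lies outside the first quadrant.
almonds + peanut butter with both targets exact would need a negative amount; discard.
whole-barley bread + peanut butter with both targets exact would need a negative amount; discard.
So the least-cost plan costs $2.00.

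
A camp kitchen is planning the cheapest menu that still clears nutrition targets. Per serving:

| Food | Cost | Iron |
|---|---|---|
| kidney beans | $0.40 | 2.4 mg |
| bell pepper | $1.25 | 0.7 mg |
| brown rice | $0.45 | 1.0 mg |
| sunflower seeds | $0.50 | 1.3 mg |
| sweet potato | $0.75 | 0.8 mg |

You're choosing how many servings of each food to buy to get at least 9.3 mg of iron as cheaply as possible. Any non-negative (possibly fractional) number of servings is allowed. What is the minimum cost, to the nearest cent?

$1.55

Cost per mg of iron: kidney beans $0.1667, sunflower seeds $0.3846, brown rice $0.4500, sweet potato $0.9375, bell pepper $1.7857.
With no serving limits, use only kidney beans: 9.3 mg / 2.4 mg = 3.875 servings × $0.40 = $1.55.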